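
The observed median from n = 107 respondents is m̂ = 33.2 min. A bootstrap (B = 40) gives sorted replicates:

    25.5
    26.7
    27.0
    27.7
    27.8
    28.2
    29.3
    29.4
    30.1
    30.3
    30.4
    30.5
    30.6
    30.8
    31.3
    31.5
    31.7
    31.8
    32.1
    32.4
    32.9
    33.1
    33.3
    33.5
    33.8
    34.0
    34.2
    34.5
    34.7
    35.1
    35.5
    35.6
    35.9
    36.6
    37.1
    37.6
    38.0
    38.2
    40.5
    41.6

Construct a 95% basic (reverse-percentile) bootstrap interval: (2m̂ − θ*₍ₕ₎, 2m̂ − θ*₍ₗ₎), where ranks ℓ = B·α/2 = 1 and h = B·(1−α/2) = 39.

(25.9, 40.9)

Percentile endpoints at ranks 1 and 39: θ*₍1₎ = 25.5, θ*₍39₎ = 40.5.
Basic interval reflects these around m̂:
  lower = 2 × 33.2 − 40.5 = 25.9
  upper = 2 × 33.2 − 25.5 = 40.9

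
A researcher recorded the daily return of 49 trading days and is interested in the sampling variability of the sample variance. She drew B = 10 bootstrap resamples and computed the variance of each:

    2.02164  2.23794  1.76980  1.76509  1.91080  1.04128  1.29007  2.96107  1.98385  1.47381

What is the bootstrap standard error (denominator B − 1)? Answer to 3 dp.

SE* = 0.533

Bootstrap SE is the standard deviation of the 10 replicate variances.
Mean of replicates: (2.02164 + 2.23794 + 1.76980 + 1.76509 + 1.91080 + 1.04128 + 1.29007 + 2.96107 + 1.98385 + 1.47381) / 10 = 18.455350 / 10 = 1.845535
Sum of squared deviations: (+0.176105)² + (+0.392405)² + (−0.075735)² + (−0.080445)² + (+0.065265)² + (−0.804255)² + (−0.555465)² + (+1.115535)² + (+0.138315)² + (−0.371725)² = 2.558558
Variance = 2.558558 / 9 = 0.284284
SE* = √0.284284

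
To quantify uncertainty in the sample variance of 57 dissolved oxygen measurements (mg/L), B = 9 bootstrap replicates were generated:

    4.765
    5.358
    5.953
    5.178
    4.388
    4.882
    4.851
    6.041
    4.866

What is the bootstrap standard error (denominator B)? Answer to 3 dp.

Bootstrap SE is the standard deviation of the 9 replicate variances.
Mean of replicates: (4.765 + 5.358 + 5.953 + 5.178 + 4.388 + 4.882 + 4.851 + 6.041 + 4.866) / 9 = 46.2820 / 9 = 5.1424
Sum of squared deviations: (−0.3774)² + (+0.2156)² + (+0.8106)² + (+0.0356)² + (−0.7544)² + (−0.2604)² + (−0.2914)² + (+0.8986)² + (−0.2764)² = 2.4530
Variance = 2.4530 / 9 = 0.2726
SE* = √0.2726

SE* = 0.522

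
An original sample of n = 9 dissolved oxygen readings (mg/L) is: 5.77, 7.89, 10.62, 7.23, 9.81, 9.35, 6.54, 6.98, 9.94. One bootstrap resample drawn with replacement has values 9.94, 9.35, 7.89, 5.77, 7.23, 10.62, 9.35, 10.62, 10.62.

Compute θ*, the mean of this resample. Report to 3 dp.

θ* = 9.043

Mean = (9.94 + 9.35 + 7.89 + 5.77 + 7.23 + 10.62 + 9.35 + 10.62 + 10.62) / 9 = 81.390 / 9 = 9.043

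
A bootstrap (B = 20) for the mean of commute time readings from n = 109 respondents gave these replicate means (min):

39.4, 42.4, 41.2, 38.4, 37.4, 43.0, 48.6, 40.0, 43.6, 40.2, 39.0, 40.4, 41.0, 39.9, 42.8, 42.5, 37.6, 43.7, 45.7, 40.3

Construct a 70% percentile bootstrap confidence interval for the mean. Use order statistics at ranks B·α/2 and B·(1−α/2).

Sorted replicates: 37.4, 37.6, 38.4, 39.0, 39.4, 39.9, 40.0, 40.2, 40.3, 40.4, 41.0, 41.2, 42.4, 42.5, 42.8, 43.0, 43.6, 43.7, 45.7, 48.6
α = 0.30; lower rank = 20 × 0.150 = 3; upper rank = 20 × 0.850 = 17.
The 3rd smallest replicate is 38.4; the 17th is 43.6.

(38.4, 43.6)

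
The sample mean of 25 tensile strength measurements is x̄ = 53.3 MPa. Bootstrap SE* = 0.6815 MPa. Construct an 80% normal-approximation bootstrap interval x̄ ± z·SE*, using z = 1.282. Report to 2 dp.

Margin = 1.282 × 0.6815 = 0.874
Interval: 53.3 ± 0.874

(52.43, 54.17)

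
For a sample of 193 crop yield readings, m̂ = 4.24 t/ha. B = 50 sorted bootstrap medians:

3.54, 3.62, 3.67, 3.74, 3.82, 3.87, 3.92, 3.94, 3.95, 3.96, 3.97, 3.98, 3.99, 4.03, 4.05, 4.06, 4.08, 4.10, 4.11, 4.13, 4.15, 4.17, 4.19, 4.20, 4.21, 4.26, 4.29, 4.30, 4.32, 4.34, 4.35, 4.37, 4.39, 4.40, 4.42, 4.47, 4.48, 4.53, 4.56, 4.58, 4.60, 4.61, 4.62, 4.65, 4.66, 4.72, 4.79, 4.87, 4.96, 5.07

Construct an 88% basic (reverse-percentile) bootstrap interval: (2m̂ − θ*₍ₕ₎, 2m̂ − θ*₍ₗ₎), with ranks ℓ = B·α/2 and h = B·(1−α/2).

Percentile endpoints at ranks 3 and 47: θ*₍3₎ = 3.67, θ*₍47₎ = 4.79.
Basic interval reflects these around m̂:
  lower = 2 × 4.24 − 4.79 = 3.69
  upper = 2 × 4.24 − 3.67 = 4.81

(3.69, 4.81)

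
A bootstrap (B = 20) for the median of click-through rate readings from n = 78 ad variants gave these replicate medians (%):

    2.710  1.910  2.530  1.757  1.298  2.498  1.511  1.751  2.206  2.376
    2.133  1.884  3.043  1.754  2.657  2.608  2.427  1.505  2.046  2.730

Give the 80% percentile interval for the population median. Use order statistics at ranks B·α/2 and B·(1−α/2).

Sorted replicates: 1.298, 1.505, 1.511, 1.751, 1.754, 1.757, 1.884, 1.910, 2.046, 2.133, 2.206, 2.376, 2.427, 2.498, 2.530, 2.608, 2.657, 2.710, 2.730, 3.043
α = 0.20; lower rank = 20 × 0.100 = 2; upper rank = 20 × 0.900 = 18.
The 2nd smallest replicate is 1.505; the 18th is 2.710.

(1.505, 2.710)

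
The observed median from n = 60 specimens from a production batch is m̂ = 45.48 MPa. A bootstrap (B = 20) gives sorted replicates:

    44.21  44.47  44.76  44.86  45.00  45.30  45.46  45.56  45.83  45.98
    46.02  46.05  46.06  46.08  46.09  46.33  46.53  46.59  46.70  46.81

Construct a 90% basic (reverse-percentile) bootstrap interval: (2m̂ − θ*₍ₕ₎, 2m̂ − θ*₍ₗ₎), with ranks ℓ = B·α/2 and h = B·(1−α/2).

(44.26, 46.75)

Percentile endpoints at ranks 1 and 19: θ*₍1₎ = 44.21, θ*₍19₎ = 46.70.
Basic interval reflects these around m̂:
  lower = 2 × 45.48 − 46.70 = 44.26
  upper = 2 × 45.48 − 44.21 = 46.75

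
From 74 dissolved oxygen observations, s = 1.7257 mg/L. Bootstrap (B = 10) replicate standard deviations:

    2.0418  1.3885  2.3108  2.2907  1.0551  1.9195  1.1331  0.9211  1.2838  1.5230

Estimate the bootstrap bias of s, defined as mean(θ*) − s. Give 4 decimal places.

bias = −0.1390

mean(θ*) = (2.0418 + 1.3885 + 2.3108 + 2.2907 + 1.0551 + 1.9195 + 1.1331 + 0.9211 + 1.2838 + 1.5230) / 10 = 1.58674
bias = 1.58674 − 1.7257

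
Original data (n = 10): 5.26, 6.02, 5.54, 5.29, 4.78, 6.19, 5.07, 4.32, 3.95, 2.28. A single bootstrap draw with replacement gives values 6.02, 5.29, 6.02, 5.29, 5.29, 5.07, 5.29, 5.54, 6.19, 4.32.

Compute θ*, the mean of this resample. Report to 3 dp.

Mean = (6.02 + 5.29 + 6.02 + 5.29 + 5.29 + 5.07 + 5.29 + 5.54 + 6.19 + 4.32) / 10 = 54.320 / 10 = 5.432

θ* = 5.432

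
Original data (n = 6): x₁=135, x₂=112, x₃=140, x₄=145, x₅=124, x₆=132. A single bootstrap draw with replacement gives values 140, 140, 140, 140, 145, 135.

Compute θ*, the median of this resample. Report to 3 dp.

θ* = 140.000

Sorted: 135, 140, 140, 140, 140, 145
Median = average of the two middle values = 140.000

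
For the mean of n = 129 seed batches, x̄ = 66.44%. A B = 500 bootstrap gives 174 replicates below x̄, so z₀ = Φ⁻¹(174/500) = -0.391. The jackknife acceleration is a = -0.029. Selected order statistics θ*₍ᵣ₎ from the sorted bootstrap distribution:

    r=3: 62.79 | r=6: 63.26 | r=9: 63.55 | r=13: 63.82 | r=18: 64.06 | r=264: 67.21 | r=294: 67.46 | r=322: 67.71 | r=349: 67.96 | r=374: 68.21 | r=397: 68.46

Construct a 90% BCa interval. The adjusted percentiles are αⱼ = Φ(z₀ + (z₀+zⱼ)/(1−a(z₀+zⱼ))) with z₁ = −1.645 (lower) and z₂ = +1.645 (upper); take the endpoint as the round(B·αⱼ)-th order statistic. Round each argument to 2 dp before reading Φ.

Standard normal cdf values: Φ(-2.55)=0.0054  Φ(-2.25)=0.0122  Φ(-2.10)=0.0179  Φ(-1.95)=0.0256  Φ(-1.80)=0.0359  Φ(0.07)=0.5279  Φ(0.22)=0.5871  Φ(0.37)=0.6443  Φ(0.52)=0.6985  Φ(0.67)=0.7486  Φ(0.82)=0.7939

Lower: z₀ + z₁ = -0.391 + (-1.645) = -2.036; 1 − a(z₀+z₁) = 1 − (-0.029)(-2.036) = 0.9410; argument = -0.391 + (-2.036)/0.9410 = -2.5548 → -2.55.
α₁ = Φ(-2.55) = 0.0054; rank = round(500 × 0.0054) = 3; θ*₍3₎ = 62.79.
Upper: z₀ + z₂ = 1.254; 1 − a(z₀+z₂) = 1.0364; argument = 0.8190 → 0.82; α₂ = 0.7939; rank = 397; θ*₍397₎ = 68.46.

(62.79, 68.46)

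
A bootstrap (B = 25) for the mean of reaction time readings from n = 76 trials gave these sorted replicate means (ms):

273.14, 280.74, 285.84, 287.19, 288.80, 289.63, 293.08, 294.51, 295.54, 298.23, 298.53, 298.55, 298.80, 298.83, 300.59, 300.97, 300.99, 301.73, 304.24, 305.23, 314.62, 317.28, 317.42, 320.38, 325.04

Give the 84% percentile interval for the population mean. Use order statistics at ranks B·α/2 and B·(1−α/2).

α = 0.16; lower rank = 25 × 0.080 = 2; upper rank = 25 × 0.920 = 23.
The 2nd smallest replicate is 280.74; the 23rd is 317.42.

(280.74, 317.42)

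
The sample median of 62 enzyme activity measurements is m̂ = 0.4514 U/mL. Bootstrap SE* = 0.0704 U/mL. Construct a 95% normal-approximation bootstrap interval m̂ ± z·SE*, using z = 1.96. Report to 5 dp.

(0.31342, 0.58938)

Margin = 1.96 × 0.0704 = 0.137984
Interval: 0.4514 ± 0.137984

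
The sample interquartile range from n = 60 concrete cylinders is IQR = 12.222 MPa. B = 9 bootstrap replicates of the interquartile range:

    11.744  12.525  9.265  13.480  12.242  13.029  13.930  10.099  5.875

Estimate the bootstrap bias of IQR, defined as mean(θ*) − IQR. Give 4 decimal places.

mean(θ*) = (11.744 + 12.525 + 9.265 + 13.480 + 12.242 + 13.029 + 13.930 + 10.099 + 5.875) / 9 = 11.35433
bias = 11.35433 − 12.222

bias = −0.8677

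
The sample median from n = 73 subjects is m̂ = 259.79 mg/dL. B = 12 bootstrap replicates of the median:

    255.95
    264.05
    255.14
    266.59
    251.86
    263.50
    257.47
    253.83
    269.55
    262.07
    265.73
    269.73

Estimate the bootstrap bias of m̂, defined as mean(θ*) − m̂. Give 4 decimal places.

bias = +1.4992

mean(θ*) = (255.95 + 264.05 + 255.14 + 266.59 + 251.86 + 263.50 + 257.47 + 253.83 + 269.55 + 262.07 + 265.73 + 269.73) / 12 = 261.28917
bias = 261.28917 − 259.79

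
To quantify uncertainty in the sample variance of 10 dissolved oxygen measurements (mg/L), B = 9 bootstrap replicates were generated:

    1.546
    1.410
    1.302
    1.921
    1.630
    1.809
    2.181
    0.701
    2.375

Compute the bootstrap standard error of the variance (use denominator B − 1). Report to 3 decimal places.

SE* = 0.500

Bootstrap SE is the standard deviation of the 9 replicate variances.
Mean of replicates: (1.546 + 1.410 + 1.302 + 1.921 + 1.630 + 1.809 + 2.181 + 0.701 + 2.375) / 9 = 14.8750 / 9 = 1.6528
Sum of squared deviations: (−0.1068)² + (−0.2428)² + (−0.3508)² + (+0.2682)² + (−0.0228)² + (+0.1562)² + (+0.5282)² + (−0.9518)² + (+0.7222)² = 1.9968
Variance = 1.9968 / 8 = 0.2496
SE* = √0.2496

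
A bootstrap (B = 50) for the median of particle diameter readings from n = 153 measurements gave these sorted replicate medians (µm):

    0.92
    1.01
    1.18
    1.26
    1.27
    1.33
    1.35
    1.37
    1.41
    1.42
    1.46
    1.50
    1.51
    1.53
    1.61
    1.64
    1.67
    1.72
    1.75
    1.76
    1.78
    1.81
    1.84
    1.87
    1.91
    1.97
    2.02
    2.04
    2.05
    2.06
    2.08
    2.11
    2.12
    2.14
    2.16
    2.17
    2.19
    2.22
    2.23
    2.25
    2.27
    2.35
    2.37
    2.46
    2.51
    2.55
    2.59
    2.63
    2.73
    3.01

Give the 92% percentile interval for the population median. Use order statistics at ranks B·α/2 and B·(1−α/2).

α = 0.08; lower rank = 50 × 0.040 = 2; upper rank = 50 × 0.960 = 48.
The 2nd smallest replicate is 1.01; the 48th is 2.63.

(1.01, 2.63)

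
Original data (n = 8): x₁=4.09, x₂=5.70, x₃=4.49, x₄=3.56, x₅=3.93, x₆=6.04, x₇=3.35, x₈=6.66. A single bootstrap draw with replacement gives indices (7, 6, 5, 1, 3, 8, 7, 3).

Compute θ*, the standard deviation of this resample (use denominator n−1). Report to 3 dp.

Resample values: 3.35, 6.04, 3.93, 4.09, 4.49, 6.66, 3.35, 4.49.
Mean = 4.5500; sum of squared deviations = 10.1554
s² = 10.1554 / 7 = 1.4508
s = √1.4508 = 1.204

θ* = 1.204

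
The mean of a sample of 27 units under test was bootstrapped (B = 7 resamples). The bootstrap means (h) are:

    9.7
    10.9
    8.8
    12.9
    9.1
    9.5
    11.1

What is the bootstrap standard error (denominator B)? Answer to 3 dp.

SE* = 1.334

Bootstrap SE is the standard deviation of the 7 replicate means.
Mean of replicates: (9.7 + 10.9 + 8.8 + 12.9 + 9.1 + 9.5 + 11.1) / 7 = 72.0000 / 7 = 10.2857
Sum of squared deviations: (−0.5857)² + (+0.6143)² + (−1.4857)² + (+2.6143)² + (−1.1857)² + (−0.7857)² + (+0.8143)² = 12.4486
Variance = 12.4486 / 7 = 1.7784
SE* = √1.7784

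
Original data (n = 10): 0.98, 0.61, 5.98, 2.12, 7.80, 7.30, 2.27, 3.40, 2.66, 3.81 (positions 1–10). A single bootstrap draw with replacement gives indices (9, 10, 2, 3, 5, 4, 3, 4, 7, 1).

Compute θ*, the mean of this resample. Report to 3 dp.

Resample values: 2.66, 3.81, 0.61, 5.98, 7.80, 2.12, 5.98, 2.12, 2.27, 0.98.
Mean = (2.66 + 3.81 + 0.61 + 5.98 + 7.80 + 2.12 + 5.98 + 2.12 + 2.27 + 0.98) / 10 = 34.330 / 10 = 3.433

θ* = 3.433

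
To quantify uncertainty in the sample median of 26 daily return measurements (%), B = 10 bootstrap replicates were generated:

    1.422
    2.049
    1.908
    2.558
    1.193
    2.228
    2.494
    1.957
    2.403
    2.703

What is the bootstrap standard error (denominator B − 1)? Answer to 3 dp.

Bootstrap SE is the standard deviation of the 10 replicate medians.
Mean of replicates: (1.422 + 2.049 + 1.908 + 2.558 + 1.193 + 2.228 + 2.494 + 1.957 + 2.403 + 2.703) / 10 = 20.9150 / 10 = 2.0915
Sum of squared deviations: (−0.6695)² + (−0.0425)² + (−0.1835)² + (+0.4665)² + (−0.8985)² + (+0.1365)² + (+0.4025)² + (−0.1345)² + (+0.3115)² + (+0.6115)² = 2.1783
Variance = 2.1783 / 9 = 0.2420
SE* = √0.2420

SE* = 0.492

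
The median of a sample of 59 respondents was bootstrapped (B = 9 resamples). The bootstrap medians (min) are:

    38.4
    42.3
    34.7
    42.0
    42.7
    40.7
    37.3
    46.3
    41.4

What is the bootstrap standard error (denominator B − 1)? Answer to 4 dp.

SE* = 3.4081

Bootstrap SE is the standard deviation of the 9 replicate medians.
Mean of replicates: (38.4 + 42.3 + 34.7 + 42.0 + 42.7 + 40.7 + 37.3 + 46.3 + 41.4) / 9 = 365.80000 / 9 = 40.64444
Sum of squared deviations: (−2.24444)² + (+1.65556)² + (−5.94444)² + (+1.35556)² + (+2.05556)² + (+0.05556)² + (−3.34444)² + (+5.65556)² + (+0.75556)² = 92.92222
Variance = 92.92222 / 8 = 11.61528
SE* = √11.61528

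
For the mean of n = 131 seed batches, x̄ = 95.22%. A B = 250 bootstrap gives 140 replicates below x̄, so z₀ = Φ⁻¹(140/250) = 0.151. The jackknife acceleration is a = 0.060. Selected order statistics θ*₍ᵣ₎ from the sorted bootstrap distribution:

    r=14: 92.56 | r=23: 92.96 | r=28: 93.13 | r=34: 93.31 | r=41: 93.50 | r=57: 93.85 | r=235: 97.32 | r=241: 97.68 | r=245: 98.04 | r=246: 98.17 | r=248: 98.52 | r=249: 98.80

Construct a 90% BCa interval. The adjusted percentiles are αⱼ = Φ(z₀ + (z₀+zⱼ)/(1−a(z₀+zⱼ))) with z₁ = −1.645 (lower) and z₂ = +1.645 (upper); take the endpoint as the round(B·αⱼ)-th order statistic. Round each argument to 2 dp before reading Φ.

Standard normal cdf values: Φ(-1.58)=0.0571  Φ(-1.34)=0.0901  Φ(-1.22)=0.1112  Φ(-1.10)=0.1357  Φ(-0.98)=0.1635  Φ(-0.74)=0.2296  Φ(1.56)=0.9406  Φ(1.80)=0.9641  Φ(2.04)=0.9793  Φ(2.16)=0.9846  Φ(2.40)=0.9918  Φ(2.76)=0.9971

(93.13, 98.17)

Lower: z₀ + z₁ = 0.151 + (-1.645) = -1.494; 1 − a(z₀+z₁) = 1 − (0.060)(-1.494) = 1.0896; argument = 0.151 + (-1.494)/1.0896 = -1.2201 → -1.22.
α₁ = Φ(-1.22) = 0.1112; rank = round(250 × 0.1112) = 28; θ*₍28₎ = 93.13.
Upper: z₀ + z₂ = 1.796; 1 − a(z₀+z₂) = 0.8922; argument = 2.1639 → 2.16; α₂ = 0.9846; rank = 246; θ*₍246₎ = 98.17.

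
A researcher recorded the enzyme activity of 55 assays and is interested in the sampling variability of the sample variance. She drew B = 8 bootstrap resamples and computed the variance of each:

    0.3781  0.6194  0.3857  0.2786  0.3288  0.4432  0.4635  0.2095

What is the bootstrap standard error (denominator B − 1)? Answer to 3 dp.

SE* = 0.125

Bootstrap SE is the standard deviation of the 8 replicate variances.
Mean of replicates: (0.3781 + 0.6194 + 0.3857 + 0.2786 + 0.3288 + 0.4432 + 0.4635 + 0.2095) / 8 = 3.10680 / 8 = 0.38835
Sum of squared deviations: (−0.01025)² + (+0.23105)² + (−0.00265)² + (−0.10975)² + (−0.05955)² + (+0.05485)² + (+0.07515)² + (−0.17885)² = 0.10973
Variance = 0.10973 / 7 = 0.01568
SE* = √0.01568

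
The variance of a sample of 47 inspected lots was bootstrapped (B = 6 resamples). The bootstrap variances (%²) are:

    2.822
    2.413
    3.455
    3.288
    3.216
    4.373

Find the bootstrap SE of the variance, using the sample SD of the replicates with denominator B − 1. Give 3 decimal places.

SE* = 0.662

Bootstrap SE is the standard deviation of the 6 replicate variances.
Mean of replicates: (2.822 + 2.413 + 3.455 + 3.288 + 3.216 + 4.373) / 6 = 19.5670 / 6 = 3.2612
Sum of squared deviations: (−0.4392)² + (−0.8482)² + (+0.1938)² + (+0.0268)² + (−0.0452)² + (+1.1118)² = 2.1888
Variance = 2.1888 / 5 = 0.4378
SE* = √0.4378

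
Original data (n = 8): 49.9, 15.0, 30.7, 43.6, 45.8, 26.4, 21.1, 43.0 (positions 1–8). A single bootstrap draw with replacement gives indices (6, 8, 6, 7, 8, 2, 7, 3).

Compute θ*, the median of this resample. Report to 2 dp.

θ* = 26.40

Resample values: 26.4, 43.0, 26.4, 21.1, 43.0, 15.0, 21.1, 30.7.
Sorted: 15.0, 21.1, 21.1, 26.4, 26.4, 30.7, 43.0, 43.0
Median = average of the two middle values = 26.40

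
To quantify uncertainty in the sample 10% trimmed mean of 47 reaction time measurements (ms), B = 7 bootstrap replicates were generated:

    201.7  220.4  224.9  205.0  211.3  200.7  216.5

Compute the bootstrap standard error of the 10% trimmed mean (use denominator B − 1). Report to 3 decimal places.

Bootstrap SE is the standard deviation of the 7 replicate 10% trimmed means.
Mean of replicates: (201.7 + 220.4 + 224.9 + 205.0 + 211.3 + 200.7 + 216.5) / 7 = 1480.5000 / 7 = 211.5000
Sum of squared deviations: (−9.8000)² + (+8.9000)² + (+13.4000)² + (−6.5000)² + (−0.2000)² + (−10.8000)² + (+5.0000)² = 538.7400
Variance = 538.7400 / 6 = 89.7900
SE* = √89.7900

SE* = 9.476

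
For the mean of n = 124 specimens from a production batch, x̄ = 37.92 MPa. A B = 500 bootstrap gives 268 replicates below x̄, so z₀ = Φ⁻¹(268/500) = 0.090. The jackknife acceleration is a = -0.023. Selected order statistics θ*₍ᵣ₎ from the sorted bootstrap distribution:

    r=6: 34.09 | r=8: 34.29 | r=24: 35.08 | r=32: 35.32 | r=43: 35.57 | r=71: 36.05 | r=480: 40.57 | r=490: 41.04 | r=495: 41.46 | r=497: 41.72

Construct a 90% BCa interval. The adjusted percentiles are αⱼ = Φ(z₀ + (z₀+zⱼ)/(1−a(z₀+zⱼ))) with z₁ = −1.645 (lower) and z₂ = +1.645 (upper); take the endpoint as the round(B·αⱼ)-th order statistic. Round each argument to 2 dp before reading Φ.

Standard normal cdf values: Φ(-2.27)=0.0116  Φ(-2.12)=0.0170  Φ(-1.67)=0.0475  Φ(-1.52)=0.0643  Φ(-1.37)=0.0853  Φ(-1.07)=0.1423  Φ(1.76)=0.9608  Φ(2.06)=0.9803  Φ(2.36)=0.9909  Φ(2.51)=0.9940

Lower: z₀ + z₁ = 0.090 + (-1.645) = -1.555; 1 − a(z₀+z₁) = 1 − (-0.023)(-1.555) = 0.9642; argument = 0.090 + (-1.555)/0.9642 = -1.5227 → -1.52.
α₁ = Φ(-1.52) = 0.0643; rank = round(500 × 0.0643) = 32; θ*₍32₎ = 35.32.
Upper: z₀ + z₂ = 1.735; 1 − a(z₀+z₂) = 1.0399; argument = 1.7584 → 1.76; α₂ = 0.9608; rank = 480; θ*₍480₎ = 40.57.

(35.32, 40.57)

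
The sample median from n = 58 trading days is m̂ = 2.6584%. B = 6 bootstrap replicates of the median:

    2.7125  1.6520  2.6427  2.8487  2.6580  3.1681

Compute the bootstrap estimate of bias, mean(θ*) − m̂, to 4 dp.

mean(θ*) = (2.7125 + 1.6520 + 2.6427 + 2.8487 + 2.6580 + 3.1681) / 6 = 2.61367
bias = 2.61367 − 2.6584

bias = −0.0447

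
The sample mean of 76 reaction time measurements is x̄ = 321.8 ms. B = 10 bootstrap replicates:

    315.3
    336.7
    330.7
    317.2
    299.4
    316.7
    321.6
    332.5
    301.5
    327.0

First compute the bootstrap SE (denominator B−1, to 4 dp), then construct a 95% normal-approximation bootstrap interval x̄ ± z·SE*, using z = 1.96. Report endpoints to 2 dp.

(297.28, 346.32)

Mean of replicates = 319.8600; sum of squared deviations = 1408.4240; SE* = √(1408.4240/9) = 12.5097
Margin = 1.96 × 12.5097 = 24.519
Interval: 321.8 ± 24.519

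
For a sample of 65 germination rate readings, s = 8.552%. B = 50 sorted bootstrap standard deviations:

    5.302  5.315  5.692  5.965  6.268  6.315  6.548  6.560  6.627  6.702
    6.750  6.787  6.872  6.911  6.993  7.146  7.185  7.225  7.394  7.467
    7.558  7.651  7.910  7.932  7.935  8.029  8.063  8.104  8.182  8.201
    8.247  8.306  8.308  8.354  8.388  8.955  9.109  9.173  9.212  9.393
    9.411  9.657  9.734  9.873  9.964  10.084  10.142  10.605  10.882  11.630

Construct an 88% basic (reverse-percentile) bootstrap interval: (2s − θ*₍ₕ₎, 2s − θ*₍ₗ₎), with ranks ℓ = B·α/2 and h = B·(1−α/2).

(6.962, 11.412)

Percentile endpoints at ranks 3 and 47: θ*₍3₎ = 5.692, θ*₍47₎ = 10.142.
Basic interval reflects these around s:
  lower = 2 × 8.552 − 10.142 = 6.962
  upper = 2 × 8.552 − 5.692 = 11.412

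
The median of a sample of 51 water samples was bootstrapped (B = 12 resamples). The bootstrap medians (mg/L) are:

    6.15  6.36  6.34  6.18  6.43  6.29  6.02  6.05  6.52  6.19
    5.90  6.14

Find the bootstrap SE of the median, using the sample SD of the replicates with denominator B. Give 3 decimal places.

Bootstrap SE is the standard deviation of the 12 replicate medians.
Mean of replicates: (6.15 + 6.36 + 6.34 + 6.18 + 6.43 + 6.29 + 6.02 + 6.05 + 6.52 + 6.19 + 5.90 + 6.14) / 12 = 74.5700 / 12 = 6.2142
Sum of squared deviations: (−0.0642)² + (+0.1458)² + (+0.1258)² + (−0.0342)² + (+0.2158)² + (+0.0758)² + (−0.1942)² + (−0.1642)² + (+0.3058)² + (−0.0242)² + (−0.3142)² + (−0.0742)² = 0.3577
Variance = 0.3577 / 12 = 0.0298
SE* = √0.0298

SE* = 0.173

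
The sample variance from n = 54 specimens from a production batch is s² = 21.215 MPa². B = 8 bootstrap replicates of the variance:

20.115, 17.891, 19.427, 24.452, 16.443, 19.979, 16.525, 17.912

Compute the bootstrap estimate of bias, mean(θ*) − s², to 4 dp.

mean(θ*) = (20.115 + 17.891 + 19.427 + 24.452 + 16.443 + 19.979 + 16.525 + 17.912) / 8 = 19.09300
bias = 19.09300 − 21.215

bias = −2.1220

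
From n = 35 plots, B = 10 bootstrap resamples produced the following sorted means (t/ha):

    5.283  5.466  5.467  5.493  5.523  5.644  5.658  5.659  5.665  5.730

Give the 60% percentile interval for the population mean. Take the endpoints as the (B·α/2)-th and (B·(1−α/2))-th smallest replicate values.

α = 0.40; lower rank = 10 × 0.200 = 2; upper rank = 10 × 0.800 = 8.
The 2nd smallest replicate is 5.466; the 8th is 5.659.

(5.466, 5.659)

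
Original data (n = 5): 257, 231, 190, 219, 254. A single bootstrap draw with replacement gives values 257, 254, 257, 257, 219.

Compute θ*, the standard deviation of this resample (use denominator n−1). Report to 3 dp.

Mean = 248.8000; sum of squared deviations = 1116.8000
s² = 1116.8000 / 4 = 279.2000
s = √279.2000 = 16.709

θ* = 16.709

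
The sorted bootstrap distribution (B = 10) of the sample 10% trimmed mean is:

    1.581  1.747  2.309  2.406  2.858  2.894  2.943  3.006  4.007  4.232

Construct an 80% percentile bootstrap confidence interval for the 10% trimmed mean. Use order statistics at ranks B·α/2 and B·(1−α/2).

α = 0.20; lower rank = 10 × 0.100 = 1; upper rank = 10 × 0.900 = 9.
The 1st smallest replicate is 1.581; the 9th is 4.007.

(1.581, 4.007)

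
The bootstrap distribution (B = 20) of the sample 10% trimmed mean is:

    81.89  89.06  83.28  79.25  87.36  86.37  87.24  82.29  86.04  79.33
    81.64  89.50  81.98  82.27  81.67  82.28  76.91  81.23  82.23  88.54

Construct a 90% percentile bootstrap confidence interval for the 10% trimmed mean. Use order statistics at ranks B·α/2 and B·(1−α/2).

(76.91, 89.06)

Sorted replicates: 76.91, 79.25, 79.33, 81.23, 81.64, 81.67, 81.89, 81.98, 82.23, 82.27, 82.28, 82.29, 83.28, 86.04, 86.37, 87.24, 87.36, 88.54, 89.06, 89.50
α = 0.10; lower rank = 20 × 0.050 = 1; upper rank = 20 × 0.950 = 19.
The 1st smallest replicate is 76.91; the 19th is 89.06.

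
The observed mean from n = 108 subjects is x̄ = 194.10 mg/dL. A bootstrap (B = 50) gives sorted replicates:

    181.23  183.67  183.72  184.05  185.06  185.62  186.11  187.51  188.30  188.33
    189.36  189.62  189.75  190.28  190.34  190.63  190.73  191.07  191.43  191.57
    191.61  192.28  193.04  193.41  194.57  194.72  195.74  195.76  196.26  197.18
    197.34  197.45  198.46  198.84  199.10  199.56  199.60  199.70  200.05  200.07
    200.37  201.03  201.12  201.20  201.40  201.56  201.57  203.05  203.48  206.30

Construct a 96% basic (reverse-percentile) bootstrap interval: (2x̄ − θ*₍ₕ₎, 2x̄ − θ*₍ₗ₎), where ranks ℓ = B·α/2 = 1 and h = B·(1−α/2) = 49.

(184.72, 206.97)

Percentile endpoints at ranks 1 and 49: θ*₍1₎ = 181.23, θ*₍49₎ = 203.48.
Basic interval reflects these around x̄:
  lower = 2 × 194.10 − 203.48 = 184.72
  upper = 2 × 194.10 − 181.23 = 206.97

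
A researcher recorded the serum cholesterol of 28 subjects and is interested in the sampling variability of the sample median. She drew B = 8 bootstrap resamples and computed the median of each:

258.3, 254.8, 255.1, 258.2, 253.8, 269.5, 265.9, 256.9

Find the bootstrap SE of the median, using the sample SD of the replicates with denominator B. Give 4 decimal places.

Bootstrap SE is the standard deviation of the 8 replicate medians.
Mean of replicates: (258.3 + 254.8 + 255.1 + 258.2 + 253.8 + 269.5 + 265.9 + 256.9) / 8 = 2072.50000 / 8 = 259.06250
Sum of squared deviations: (−0.76250)² + (−4.26250)² + (−3.96250)² + (−0.86250)² + (−5.26250)² + (+10.43750)² + (+6.83750)² + (−2.16250)² = 223.25875
Variance = 223.25875 / 8 = 27.90734
SE* = √27.90734

SE* = 5.2827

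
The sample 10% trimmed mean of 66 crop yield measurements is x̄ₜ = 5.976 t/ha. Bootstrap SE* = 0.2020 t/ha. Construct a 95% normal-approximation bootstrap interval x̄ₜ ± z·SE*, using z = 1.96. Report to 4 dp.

Margin = 1.96 × 0.2020 = 0.39592
Interval: 5.976 ± 0.39592

(5.5801, 6.3719)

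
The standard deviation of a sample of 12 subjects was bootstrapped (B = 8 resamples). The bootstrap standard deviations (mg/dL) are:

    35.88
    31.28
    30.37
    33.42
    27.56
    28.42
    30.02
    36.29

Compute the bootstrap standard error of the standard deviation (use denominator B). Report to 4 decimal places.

Bootstrap SE is the standard deviation of the 8 replicate standard deviations.
Mean of replicates: (35.88 + 31.28 + 30.37 + 33.42 + 27.56 + 28.42 + 30.02 + 36.29) / 8 = 253.24000 / 8 = 31.65500
Sum of squared deviations: (+4.22500)² + (−0.37500)² + (−1.28500)² + (+1.76500)² + (−4.09500)² + (−3.23500)² + (−1.63500)² + (+4.63500)² = 74.14840
Variance = 74.14840 / 8 = 9.26855
SE* = √9.26855

SE* = 3.0444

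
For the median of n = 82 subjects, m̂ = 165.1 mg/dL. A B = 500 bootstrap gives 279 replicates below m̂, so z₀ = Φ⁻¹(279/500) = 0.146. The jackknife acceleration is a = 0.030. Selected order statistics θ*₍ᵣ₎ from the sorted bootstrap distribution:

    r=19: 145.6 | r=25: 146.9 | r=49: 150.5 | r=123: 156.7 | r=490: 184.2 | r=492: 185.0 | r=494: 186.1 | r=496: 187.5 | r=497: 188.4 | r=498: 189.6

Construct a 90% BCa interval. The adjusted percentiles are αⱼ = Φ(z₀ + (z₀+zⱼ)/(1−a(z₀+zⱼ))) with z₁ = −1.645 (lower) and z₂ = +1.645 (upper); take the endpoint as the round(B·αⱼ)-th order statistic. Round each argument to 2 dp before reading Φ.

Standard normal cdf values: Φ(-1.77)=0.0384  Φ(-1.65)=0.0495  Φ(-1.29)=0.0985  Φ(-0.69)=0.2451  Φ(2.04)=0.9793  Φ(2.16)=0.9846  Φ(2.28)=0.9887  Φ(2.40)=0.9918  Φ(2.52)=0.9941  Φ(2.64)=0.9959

Lower: z₀ + z₁ = 0.146 + (-1.645) = -1.499; 1 − a(z₀+z₁) = 1 − (0.030)(-1.499) = 1.0450; argument = 0.146 + (-1.499)/1.0450 = -1.2885 → -1.29.
α₁ = Φ(-1.29) = 0.0985; rank = round(500 × 0.0985) = 49; θ*₍49₎ = 150.5.
Upper: z₀ + z₂ = 1.791; 1 − a(z₀+z₂) = 0.9463; argument = 2.0387 → 2.04; α₂ = 0.9793; rank = 490; θ*₍490₎ = 184.2.

(150.5, 184.2)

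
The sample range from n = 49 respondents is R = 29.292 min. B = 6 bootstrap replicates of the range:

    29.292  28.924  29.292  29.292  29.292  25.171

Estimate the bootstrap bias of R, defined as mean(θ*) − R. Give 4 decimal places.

mean(θ*) = (29.292 + 28.924 + 29.292 + 29.292 + 29.292 + 25.171) / 6 = 28.54383
bias = 28.54383 − 29.292

bias = −0.7482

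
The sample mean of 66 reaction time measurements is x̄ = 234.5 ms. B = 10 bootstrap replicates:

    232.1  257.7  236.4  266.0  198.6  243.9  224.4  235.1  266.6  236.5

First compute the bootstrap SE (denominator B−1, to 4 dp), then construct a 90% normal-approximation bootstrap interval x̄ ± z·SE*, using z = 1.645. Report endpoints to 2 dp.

Mean of replicates = 239.7300; sum of squared deviations = 3780.2810; SE* = √(3780.2810/9) = 20.4947
Margin = 1.645 × 20.4947 = 33.714
Interval: 234.5 ± 33.714

(200.79, 268.21)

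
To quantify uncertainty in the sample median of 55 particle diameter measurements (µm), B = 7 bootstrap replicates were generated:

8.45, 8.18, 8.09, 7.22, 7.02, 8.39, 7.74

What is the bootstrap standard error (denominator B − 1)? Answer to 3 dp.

Bootstrap SE is the standard deviation of the 7 replicate medians.
Mean of replicates: (8.45 + 8.18 + 8.09 + 7.22 + 7.02 + 8.39 + 7.74) / 7 = 55.0900 / 7 = 7.8700
Sum of squared deviations: (+0.5800)² + (+0.3100)² + (+0.2200)² + (−0.6500)² + (−0.8500)² + (+0.5200)² + (−0.1300)² = 1.9132
Variance = 1.9132 / 6 = 0.3189
SE* = √0.3189

SE* = 0.565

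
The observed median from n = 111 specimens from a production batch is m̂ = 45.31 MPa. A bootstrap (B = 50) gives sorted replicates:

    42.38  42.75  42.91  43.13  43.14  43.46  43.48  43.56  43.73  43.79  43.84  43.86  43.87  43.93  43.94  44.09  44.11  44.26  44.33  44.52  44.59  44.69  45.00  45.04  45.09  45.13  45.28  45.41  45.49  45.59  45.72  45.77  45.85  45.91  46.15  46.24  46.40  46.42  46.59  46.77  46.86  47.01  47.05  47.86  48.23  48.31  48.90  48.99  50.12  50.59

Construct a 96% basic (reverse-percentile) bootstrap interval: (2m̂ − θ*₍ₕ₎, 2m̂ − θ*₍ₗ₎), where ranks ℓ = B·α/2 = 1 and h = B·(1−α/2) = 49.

(40.50, 48.24)

Percentile endpoints at ranks 1 and 49: θ*₍1₎ = 42.38, θ*₍49₎ = 50.12.
Basic interval reflects these around m̂:
  lower = 2 × 45.31 − 50.12 = 40.50
  upper = 2 × 45.31 − 42.38 = 48.24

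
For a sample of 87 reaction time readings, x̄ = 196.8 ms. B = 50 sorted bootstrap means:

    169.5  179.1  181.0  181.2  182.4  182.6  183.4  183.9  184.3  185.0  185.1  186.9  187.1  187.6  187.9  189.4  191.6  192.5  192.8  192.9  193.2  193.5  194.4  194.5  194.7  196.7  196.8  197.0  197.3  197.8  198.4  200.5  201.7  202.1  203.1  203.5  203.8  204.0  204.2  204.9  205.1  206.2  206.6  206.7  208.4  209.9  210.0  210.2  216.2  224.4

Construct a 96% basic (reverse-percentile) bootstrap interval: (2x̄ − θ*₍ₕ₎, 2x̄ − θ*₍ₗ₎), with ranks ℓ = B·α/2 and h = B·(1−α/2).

(177.4, 224.1)

Percentile endpoints at ranks 1 and 49: θ*₍1₎ = 169.5, θ*₍49₎ = 216.2.
Basic interval reflects these around x̄:
  lower = 2 × 196.8 − 216.2 = 177.4
  upper = 2 × 196.8 − 169.5 = 224.1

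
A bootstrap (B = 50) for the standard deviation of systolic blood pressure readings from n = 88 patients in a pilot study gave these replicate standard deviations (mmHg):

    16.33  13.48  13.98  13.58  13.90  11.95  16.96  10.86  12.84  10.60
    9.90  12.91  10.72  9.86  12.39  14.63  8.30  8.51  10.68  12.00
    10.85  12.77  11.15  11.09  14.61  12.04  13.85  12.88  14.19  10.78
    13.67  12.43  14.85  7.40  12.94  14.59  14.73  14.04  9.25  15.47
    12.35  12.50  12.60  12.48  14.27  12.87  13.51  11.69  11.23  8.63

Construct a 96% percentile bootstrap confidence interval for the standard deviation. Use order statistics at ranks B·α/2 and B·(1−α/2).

Sorted replicates: 7.40, 8.30, 8.51, 8.63, 9.25, 9.86, 9.90, 10.60, 10.68, 10.72, 10.78, 10.85, 10.86, 11.09, 11.15, 11.23, 11.69, 11.95, 12.00, 12.04, 12.35, 12.39, 12.43, 12.48, 12.50, 12.60, 12.77, 12.84, 12.87, 12.88, 12.91, 12.94, 13.48, 13.51, 13.58, 13.67, 13.85, 13.90, 13.98, 14.04, 14.19, 14.27, 14.59, 14.61, 14.63, 14.73, 14.85, 15.47, 16.33, 16.96
α = 0.04; lower rank = 50 × 0.020 = 1; upper rank = 50 × 0.980 = 49.
The 1st smallest replicate is 7.40; the 49th is 16.33.

(7.40, 16.33)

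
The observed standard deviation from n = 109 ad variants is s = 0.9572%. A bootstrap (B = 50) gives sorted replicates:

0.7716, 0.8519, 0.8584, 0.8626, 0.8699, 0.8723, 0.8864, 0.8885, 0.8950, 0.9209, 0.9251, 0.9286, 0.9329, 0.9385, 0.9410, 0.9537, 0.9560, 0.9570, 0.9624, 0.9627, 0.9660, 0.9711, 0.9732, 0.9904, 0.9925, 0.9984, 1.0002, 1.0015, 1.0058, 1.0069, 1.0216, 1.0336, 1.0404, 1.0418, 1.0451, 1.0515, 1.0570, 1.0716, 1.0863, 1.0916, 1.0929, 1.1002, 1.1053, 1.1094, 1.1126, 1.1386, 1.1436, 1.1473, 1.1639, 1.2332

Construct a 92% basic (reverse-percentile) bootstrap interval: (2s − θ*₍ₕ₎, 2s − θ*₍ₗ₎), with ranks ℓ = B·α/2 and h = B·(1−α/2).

(0.7671, 1.0625)

Percentile endpoints at ranks 2 and 48: θ*₍2₎ = 0.8519, θ*₍48₎ = 1.1473.
Basic interval reflects these around s:
  lower = 2 × 0.9572 − 1.1473 = 0.7671
  upper = 2 × 0.9572 − 0.8519 = 1.0625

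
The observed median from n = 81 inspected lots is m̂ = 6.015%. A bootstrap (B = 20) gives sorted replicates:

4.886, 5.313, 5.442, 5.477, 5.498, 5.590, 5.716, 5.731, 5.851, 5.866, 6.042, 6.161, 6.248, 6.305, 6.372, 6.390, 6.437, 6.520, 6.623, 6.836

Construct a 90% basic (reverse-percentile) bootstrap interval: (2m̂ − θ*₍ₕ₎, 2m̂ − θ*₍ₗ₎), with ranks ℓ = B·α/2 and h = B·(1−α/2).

(5.407, 7.144)

Percentile endpoints at ranks 1 and 19: θ*₍1₎ = 4.886, θ*₍19₎ = 6.623.
Basic interval reflects these around m̂:
  lower = 2 × 6.015 − 6.623 = 5.407
  upper = 2 × 6.015 − 4.886 = 7.144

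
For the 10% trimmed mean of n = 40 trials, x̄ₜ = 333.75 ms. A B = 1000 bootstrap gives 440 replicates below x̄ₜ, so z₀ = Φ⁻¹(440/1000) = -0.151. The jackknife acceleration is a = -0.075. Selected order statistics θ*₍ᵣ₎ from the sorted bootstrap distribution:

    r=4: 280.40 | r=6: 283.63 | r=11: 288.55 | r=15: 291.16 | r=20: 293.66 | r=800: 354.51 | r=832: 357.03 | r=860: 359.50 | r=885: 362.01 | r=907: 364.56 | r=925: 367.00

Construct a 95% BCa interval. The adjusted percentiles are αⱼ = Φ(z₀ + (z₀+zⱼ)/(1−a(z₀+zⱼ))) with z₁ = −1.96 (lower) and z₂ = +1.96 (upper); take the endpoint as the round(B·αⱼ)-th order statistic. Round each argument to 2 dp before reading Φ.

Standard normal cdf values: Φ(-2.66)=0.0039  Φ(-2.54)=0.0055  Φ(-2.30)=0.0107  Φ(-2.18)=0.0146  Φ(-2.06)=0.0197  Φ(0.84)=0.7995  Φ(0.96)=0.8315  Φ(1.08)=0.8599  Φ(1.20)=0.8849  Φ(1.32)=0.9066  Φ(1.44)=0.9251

(280.40, 367.00)

Lower: z₀ + z₁ = -0.151 + (-1.960) = -2.111; 1 − a(z₀+z₁) = 1 − (-0.075)(-2.111) = 0.8417; argument = -0.151 + (-2.111)/0.8417 = -2.6591 → -2.66.
α₁ = Φ(-2.66) = 0.0039; rank = round(1000 × 0.0039) = 4; θ*₍4₎ = 280.40.
Upper: z₀ + z₂ = 1.809; 1 − a(z₀+z₂) = 1.1357; argument = 1.4419 → 1.44; α₂ = 0.9251; rank = 925; θ*₍925₎ = 367.00.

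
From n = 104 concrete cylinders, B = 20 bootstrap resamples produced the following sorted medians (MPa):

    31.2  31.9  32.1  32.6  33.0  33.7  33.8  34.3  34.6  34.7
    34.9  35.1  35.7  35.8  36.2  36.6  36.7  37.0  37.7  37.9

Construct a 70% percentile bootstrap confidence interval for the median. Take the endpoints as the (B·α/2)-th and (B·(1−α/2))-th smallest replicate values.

α = 0.30; lower rank = 20 × 0.150 = 3; upper rank = 20 × 0.850 = 17.
The 3rd smallest replicate is 32.1; the 17th is 36.7.

(32.1, 36.7)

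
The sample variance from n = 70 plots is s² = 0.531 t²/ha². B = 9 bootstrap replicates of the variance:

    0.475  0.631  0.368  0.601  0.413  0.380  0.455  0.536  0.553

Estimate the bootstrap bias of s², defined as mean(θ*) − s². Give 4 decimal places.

bias = −0.0408

mean(θ*) = (0.475 + 0.631 + 0.368 + 0.601 + 0.413 + 0.380 + 0.455 + 0.536 + 0.553) / 9 = 0.49022
bias = 0.49022 − 0.531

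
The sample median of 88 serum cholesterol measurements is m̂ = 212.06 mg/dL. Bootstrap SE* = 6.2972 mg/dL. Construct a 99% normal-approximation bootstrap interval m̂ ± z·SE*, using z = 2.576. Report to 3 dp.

Margin = 2.576 × 6.2972 = 16.2216
Interval: 212.06 ± 16.2216

(195.838, 228.282)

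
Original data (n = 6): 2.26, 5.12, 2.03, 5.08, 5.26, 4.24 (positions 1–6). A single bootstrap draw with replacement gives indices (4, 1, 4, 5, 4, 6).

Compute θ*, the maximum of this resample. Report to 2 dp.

Resample values: 5.08, 2.26, 5.08, 5.26, 5.08, 4.24.
Maximum = 5.26

θ* = 5.26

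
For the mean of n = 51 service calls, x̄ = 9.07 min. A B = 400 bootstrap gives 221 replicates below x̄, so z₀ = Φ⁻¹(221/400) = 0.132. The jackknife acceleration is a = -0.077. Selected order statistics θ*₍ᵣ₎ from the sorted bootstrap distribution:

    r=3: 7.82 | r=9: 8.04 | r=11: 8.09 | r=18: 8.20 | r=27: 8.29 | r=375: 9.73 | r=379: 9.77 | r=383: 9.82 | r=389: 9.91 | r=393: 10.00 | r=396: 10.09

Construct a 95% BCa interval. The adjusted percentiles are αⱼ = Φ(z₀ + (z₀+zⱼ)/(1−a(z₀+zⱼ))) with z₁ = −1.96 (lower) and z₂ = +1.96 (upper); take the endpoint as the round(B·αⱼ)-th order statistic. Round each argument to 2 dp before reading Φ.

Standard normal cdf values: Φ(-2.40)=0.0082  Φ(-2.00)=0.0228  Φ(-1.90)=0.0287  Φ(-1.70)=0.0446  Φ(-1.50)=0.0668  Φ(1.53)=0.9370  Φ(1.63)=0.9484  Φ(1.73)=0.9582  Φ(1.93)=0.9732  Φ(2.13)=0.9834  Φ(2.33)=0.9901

(8.04, 9.91)

Lower: z₀ + z₁ = 0.132 + (-1.960) = -1.828; 1 − a(z₀+z₁) = 1 − (-0.077)(-1.828) = 0.8592; argument = 0.132 + (-1.828)/0.8592 = -1.9955 → -2.00.
α₁ = Φ(-2.00) = 0.0228; rank = round(400 × 0.0228) = 9; θ*₍9₎ = 8.04.
Upper: z₀ + z₂ = 2.092; 1 − a(z₀+z₂) = 1.1611; argument = 1.9338 → 1.93; α₂ = 0.9732; rank = 389; θ*₍389₎ = 9.91.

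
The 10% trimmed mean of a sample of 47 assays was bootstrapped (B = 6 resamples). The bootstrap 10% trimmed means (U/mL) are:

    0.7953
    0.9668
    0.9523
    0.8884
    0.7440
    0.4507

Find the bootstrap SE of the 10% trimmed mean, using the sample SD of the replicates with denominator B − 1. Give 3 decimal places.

Bootstrap SE is the standard deviation of the 6 replicate 10% trimmed means.
Mean of replicates: (0.7953 + 0.9668 + 0.9523 + 0.8884 + 0.7440 + 0.4507) / 6 = 4.79750 / 6 = 0.79958
Sum of squared deviations: (−0.00428)² + (+0.16722)² + (+0.15272)² + (+0.08882)² + (−0.05558)² + (−0.34888)² = 0.18400
Variance = 0.18400 / 5 = 0.03680
SE* = √0.03680

SE* = 0.192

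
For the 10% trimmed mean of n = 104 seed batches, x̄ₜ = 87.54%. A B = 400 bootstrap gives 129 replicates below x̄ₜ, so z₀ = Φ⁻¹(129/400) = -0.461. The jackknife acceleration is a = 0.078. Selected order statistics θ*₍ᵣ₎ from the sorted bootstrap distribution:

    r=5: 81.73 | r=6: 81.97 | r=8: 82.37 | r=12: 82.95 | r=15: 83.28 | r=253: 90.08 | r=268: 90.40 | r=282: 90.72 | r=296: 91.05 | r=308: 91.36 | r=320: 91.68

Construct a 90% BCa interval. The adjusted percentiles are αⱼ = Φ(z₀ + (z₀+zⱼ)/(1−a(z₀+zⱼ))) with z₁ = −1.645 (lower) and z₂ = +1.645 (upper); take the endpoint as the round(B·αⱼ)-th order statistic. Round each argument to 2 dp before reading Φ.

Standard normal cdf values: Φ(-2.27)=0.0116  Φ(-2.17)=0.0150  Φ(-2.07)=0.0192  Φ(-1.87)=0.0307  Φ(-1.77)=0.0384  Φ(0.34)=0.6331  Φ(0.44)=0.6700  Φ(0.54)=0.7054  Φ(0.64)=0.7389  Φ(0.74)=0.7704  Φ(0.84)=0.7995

Lower: z₀ + z₁ = -0.461 + (-1.645) = -2.106; 1 − a(z₀+z₁) = 1 − (0.078)(-2.106) = 1.1643; argument = -0.461 + (-2.106)/1.1643 = -2.2699 → -2.27.
α₁ = Φ(-2.27) = 0.0116; rank = round(400 × 0.0116) = 5; θ*₍5₎ = 81.73.
Upper: z₀ + z₂ = 1.184; 1 − a(z₀+z₂) = 0.9076; argument = 0.8435 → 0.84; α₂ = 0.7995; rank = 320; θ*₍320₎ = 91.68.

(81.73, 91.68)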